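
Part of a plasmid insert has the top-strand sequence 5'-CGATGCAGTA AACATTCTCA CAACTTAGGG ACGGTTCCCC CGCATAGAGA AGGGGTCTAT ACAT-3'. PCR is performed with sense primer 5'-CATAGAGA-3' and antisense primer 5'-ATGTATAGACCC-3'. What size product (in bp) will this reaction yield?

Scanning the template, CATAGAGA occurs at positions 43–50; this primer anneals to the bottom strand there with its 3' end pointing downstream.
Taking the reverse complement of ATGTATAGACCC gives GGGTCTATACAT, found at positions 53–64 on the template; the primer anneals here to the top strand with its 3' end pointing upstream.
Product length = (reverse-primer end) − (forward-primer start) + 1 = 64 − 43 + 1 = 22 bp.

22 bp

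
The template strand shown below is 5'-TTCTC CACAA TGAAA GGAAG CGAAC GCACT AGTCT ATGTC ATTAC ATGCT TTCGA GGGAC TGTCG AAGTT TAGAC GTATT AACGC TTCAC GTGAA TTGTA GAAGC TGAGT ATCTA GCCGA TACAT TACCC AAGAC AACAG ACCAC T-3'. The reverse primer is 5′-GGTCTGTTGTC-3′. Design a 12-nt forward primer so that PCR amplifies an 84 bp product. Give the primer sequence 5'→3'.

5'-CTGTCGAAGTTT-3'

The reverse primer's reverse complement GACAACAGACC matches the template at positions 133–143, so the product ends at position 143.
An 84 bp product then starts at position 143 − 84 + 1 = 60.
The forward primer is identical to the top strand there: CTGTCGAAGTTT.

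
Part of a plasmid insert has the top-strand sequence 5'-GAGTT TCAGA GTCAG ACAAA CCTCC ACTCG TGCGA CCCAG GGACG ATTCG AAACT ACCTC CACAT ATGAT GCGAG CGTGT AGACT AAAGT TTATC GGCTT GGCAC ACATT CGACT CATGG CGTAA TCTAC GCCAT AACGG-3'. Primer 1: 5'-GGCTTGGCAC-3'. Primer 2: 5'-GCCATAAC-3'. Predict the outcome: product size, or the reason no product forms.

No product — both primers anneal to the same strand and extend in the same direction.

Primer 1 (GGCTTGGCAC) matches the top strand at positions 96–105 (3' end points downstream).
Primer 2 (GCCATAAC) also matches the top strand directly, at positions 131–138 — its reverse complement GTTATGGC is not present.
Both primers anneal to the bottom strand with 3' ends pointing the same way, so neither can prime synthesis back toward the other.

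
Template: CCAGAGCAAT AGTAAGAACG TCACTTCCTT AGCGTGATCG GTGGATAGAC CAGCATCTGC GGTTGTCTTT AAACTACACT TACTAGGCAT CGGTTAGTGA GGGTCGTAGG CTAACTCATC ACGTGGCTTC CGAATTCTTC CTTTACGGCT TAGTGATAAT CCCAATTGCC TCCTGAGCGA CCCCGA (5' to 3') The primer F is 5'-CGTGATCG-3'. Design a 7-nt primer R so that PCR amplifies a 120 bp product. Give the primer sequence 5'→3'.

The forward primer binds at positions 33–40, so a 120 bp product ends at position 33 + 120 − 1 = 152.
The reverse primer anneals to the top strand over positions 146–152, i.e. to CGGCTTA.
Its sequence written 5'→3' is the reverse complement: TAAGCCG.

5'-TAAGCCG-3'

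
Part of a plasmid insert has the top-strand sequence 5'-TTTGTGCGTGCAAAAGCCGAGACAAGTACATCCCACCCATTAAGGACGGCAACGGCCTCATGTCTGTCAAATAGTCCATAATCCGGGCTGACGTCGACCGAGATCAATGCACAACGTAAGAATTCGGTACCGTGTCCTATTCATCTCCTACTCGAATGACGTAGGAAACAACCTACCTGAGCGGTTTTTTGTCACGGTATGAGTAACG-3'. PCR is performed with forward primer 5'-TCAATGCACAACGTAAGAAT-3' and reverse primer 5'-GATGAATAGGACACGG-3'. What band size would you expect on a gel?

42 bp

Scanning the template, TCAATGCACAACGTAAGAAT occurs at positions 104–123; this primer anneals to the bottom strand there with its 3' end pointing downstream.
Reverse complement of the reverse primer: CCGTGTCCTATTCATC. This occurs on the top strand at positions 130–145.
Product length = (reverse-primer end) − (forward-primer start) + 1 = 145 − 104 + 1 = 42 bp.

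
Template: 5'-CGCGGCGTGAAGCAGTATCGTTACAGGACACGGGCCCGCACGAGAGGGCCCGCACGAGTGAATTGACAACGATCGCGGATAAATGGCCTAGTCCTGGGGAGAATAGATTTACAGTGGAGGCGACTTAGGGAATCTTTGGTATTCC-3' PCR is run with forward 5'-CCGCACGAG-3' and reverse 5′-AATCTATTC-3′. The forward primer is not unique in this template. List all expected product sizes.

The forward primer CCGCACGAG matches the top strand at positions 36–44, 50–58.
The reverse primer's reverse complement is GAATAGATT, matching at positions 101–109.
Each forward site pairs with the reverse site to give a product ending at position 109: sizes 74, 60 bp.

74 bp, 60 bp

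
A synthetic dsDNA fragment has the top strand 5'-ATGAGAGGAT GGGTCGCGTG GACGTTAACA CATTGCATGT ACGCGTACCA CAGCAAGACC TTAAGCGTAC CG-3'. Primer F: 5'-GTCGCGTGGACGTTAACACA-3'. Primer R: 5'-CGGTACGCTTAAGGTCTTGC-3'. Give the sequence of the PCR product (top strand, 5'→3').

5'-GTCGCGTGGACGTTAACACATTGCATGTACGCGTACCACAGCAAGACCTTAAGCGTACCG-3'

The forward primer matches the template at positions 13–32.
Taking the reverse complement of CGGTACGCTTAAGGTCTTGC gives GCAAGACCTTAAGCGTACCG, found at positions 53–72 on the template; the primer anneals here to the top strand with its 3' end pointing upstream.
The product is the template from position 13 through 72 (60 bp).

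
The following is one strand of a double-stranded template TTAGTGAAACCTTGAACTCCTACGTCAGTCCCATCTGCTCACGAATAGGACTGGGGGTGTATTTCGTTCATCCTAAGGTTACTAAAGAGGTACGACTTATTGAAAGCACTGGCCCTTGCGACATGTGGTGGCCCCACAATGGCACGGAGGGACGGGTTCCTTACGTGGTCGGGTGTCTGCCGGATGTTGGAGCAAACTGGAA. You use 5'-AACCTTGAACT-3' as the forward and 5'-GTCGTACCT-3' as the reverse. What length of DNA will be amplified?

Scanning the template, AACCTTGAACT occurs at positions 8–18; this primer anneals to the bottom strand there with its 3' end pointing downstream.
Taking the reverse complement of GTCGTACCT gives AGGTACGAC, found at positions 88–96 on the template; the primer anneals here to the top strand with its 3' end pointing upstream.
The product runs from position 8 to position 96, so its length is 96 − 8 + 1 = 89 bp.

89 bp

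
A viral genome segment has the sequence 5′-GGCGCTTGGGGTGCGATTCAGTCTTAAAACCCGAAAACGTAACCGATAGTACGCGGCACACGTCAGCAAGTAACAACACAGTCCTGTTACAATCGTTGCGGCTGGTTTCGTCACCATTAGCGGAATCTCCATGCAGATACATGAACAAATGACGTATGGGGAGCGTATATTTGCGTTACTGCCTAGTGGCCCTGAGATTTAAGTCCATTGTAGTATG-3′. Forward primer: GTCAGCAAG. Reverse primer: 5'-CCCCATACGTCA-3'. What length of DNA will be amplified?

100 bp

The forward primer matches the template at positions 62–70.
Taking the reverse complement of CCCCATACGTCA gives TGACGTATGGGG, found at positions 150–161 on the template; the primer anneals here to the top strand with its 3' end pointing upstream.
The product runs from position 62 to position 161, so its length is 161 − 62 + 1 = 100 bp.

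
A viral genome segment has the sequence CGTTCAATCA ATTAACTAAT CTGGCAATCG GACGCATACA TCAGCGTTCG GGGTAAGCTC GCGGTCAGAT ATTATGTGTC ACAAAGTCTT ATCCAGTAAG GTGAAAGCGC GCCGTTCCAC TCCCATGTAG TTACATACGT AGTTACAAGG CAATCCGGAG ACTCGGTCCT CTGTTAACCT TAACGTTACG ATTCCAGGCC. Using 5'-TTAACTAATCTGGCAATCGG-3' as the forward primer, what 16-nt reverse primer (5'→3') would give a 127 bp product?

5'-GTATGTAACTACATGG-3'

The forward primer binds at positions 12–31, so a 127 bp product ends at position 12 + 127 − 1 = 138.
The reverse primer anneals to the top strand over positions 123–138, i.e. to CCATGTAGTTACATAC.
Its sequence written 5'→3' is the reverse complement: GTATGTAACTACATGG.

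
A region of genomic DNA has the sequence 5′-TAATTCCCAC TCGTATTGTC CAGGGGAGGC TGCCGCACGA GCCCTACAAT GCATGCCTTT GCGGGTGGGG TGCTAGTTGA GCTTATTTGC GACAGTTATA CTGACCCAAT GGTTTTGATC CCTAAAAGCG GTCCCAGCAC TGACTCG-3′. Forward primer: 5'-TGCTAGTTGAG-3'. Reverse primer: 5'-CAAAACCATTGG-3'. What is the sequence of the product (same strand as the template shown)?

5'-TGCTAGTTGAGCTTATTTGCGACAGTTATACTGACCCAATGGTTTTG-3'

Scanning the template, TGCTAGTTGAG occurs at positions 71–81; this primer anneals to the bottom strand there with its 3' end pointing downstream.
Reverse complement of the reverse primer: CCAATGGTTTTG. This occurs on the top strand at positions 106–117.
The product is the template from position 71 through 117 (47 bp).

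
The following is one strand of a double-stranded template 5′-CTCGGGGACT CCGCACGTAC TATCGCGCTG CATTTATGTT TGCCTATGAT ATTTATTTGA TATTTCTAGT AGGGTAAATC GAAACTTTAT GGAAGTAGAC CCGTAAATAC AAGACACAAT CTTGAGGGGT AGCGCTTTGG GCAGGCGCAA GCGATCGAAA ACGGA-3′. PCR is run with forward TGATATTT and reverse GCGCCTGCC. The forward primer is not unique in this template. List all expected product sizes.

102 bp, 91 bp

The forward primer TGATATTT matches the top strand at positions 47–54, 58–65.
The reverse primer's reverse complement is GGCAGGCGC, matching at positions 140–148.
Each forward site pairs with the reverse site to give a product ending at position 148: sizes 102, 91 bp.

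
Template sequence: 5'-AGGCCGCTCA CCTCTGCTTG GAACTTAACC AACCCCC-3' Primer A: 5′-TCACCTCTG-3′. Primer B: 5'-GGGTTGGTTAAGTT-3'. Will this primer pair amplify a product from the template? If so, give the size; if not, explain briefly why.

Primer A (TCACCTCTG) matches the top strand at positions 8–16; it acts as a forward primer.
Primer B's reverse complement is AACTTAACCAACCC, matching the top strand at positions 22–35; it acts as a reverse primer.
The 3' ends face each other across positions 8–35, giving a 28 bp product.

Yes — a 28 bp product.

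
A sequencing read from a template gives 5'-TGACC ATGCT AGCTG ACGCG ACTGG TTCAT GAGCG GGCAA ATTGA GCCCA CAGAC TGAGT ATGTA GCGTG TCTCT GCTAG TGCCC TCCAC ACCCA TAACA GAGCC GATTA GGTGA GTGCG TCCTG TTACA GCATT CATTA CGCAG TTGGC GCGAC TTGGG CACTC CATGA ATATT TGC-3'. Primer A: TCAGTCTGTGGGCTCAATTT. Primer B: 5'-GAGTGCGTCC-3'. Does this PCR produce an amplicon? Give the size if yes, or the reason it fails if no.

Primer A (TCAGTCTGTGGGCTCAATTT) has reverse complement AAATTGAGCCCACAGACTGA, which matches the top strand at positions 39–58; primer A anneals to the top strand there with its 3' end pointing upstream toward position 39.
Primer B (GAGTGCGTCC) matches the top strand directly at positions 114–123; it anneals to the bottom strand with its 3' end pointing downstream toward position 123.
The 3' ends diverge (primer A extends toward position 1, primer B toward position 178), so the primers never converge on a shared product.

No product — the primers' 3' ends point away from each other.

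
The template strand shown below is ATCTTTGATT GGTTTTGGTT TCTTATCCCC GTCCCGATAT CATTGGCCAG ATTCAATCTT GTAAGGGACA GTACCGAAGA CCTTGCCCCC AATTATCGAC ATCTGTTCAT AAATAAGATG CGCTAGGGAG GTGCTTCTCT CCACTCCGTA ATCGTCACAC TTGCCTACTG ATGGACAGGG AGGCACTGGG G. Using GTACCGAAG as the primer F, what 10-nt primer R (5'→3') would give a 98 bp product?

5'-GTAGGCAAGT-3'

The forward primer binds at positions 71–79, so a 98 bp product ends at position 71 + 98 − 1 = 168.
The reverse primer anneals to the top strand over positions 159–168, i.e. to ACTTGCCTAC.
Its sequence written 5'→3' is the reverse complement: GTAGGCAAGT.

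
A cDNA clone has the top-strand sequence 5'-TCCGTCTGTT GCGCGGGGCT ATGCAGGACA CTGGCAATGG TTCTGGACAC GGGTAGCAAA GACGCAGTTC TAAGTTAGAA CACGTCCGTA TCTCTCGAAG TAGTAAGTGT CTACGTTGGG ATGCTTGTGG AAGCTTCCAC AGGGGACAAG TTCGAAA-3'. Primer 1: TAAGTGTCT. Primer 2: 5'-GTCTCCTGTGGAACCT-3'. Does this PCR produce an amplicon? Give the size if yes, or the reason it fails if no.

Primer 2 (GTCTCCTGTGGAACCT) does not match the top strand, and its reverse complement AGGTTCCACAGGAGAC does not match either.
With no annealing site for primer 2, no amplification occurs.

No product — primer 2 has no binding site in the template.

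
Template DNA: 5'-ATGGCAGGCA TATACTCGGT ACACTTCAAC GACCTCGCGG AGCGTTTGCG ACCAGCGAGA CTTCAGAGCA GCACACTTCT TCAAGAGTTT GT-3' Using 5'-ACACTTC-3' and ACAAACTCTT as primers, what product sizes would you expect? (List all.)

The forward primer ACACTTC matches the top strand at positions 21–27, 73–79.
The reverse primer's reverse complement is AAGAGTTTGT, matching at positions 83–92.
Each forward site pairs with the reverse site to give a product ending at position 92: sizes 72, 20 bp.

72 bp, 20 bp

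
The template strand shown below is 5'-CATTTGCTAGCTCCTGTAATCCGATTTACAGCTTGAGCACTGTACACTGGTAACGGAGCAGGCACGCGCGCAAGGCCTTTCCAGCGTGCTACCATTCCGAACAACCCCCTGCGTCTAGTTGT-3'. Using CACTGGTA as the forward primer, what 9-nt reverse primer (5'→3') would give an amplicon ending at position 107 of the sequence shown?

The forward primer binds at positions 45–52; the product's 3' end on the top strand is position 107.
The reverse primer anneals to the top strand over positions 99–107, i.e. to GAACAACCC.
Its sequence written 5'→3' is the reverse complement: GGGTTGTTC.

5'-GGGTTGTTC-3'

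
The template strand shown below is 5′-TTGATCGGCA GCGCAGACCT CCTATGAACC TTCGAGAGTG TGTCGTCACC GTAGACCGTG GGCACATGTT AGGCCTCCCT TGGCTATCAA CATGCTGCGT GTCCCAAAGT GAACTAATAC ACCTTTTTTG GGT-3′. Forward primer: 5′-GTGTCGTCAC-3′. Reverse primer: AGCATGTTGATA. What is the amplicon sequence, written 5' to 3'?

The forward primer matches the template at positions 40–49.
Taking the reverse complement of AGCATGTTGATA gives TATCAACATGCT, found at positions 85–96 on the template; the primer anneals here to the top strand with its 3' end pointing upstream.
The product is the template from position 40 through 96 (57 bp).

5'-GTGTCGTCACCGTAGACCGTGGGCACATGTTAGGCCTCCCTTGGCTATCAACATGCT-3'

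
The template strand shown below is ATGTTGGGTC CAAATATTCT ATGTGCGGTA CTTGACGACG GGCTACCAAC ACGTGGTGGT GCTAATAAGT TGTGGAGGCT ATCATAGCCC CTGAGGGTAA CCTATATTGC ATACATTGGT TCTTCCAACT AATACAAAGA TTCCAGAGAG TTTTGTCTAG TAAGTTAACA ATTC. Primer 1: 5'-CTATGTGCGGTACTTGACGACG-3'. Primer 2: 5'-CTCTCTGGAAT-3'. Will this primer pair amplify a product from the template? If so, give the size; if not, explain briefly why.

Yes — a 132 bp product.

Primer 1 (CTATGTGCGGTACTTGACGACG) matches the top strand at positions 19–40; it acts as a forward primer.
Primer 2's reverse complement is ATTCCAGAGAG, matching the top strand at positions 140–150; it acts as a reverse primer.
The 3' ends face each other across positions 19–150, giving a 132 bp product.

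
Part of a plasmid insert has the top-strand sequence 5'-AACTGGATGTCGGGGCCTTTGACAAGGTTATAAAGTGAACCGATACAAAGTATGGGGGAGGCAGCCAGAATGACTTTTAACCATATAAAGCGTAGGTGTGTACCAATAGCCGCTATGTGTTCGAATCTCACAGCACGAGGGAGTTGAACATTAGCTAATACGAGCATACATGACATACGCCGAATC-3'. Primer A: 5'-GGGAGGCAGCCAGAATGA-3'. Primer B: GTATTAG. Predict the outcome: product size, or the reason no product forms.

Yes — a 106 bp product.

Primer A (GGGAGGCAGCCAGAATGA) matches the top strand at positions 56–73; it acts as a forward primer.
Primer B's reverse complement is CTAATAC, matching the top strand at positions 155–161; it acts as a reverse primer.
The 3' ends face each other across positions 56–161, giving a 106 bp product.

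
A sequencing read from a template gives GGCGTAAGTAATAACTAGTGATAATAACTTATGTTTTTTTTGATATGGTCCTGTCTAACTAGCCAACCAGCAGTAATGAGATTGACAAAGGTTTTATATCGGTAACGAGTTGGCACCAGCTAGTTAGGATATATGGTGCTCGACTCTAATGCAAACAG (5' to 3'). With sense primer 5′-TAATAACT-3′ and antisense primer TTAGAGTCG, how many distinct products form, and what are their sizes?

Two products: 141 bp, 128 bp

The forward primer TAATAACT matches the top strand at positions 9–16, 22–29.
The reverse primer's reverse complement is CGACTCTAA, matching at positions 141–149.
Each forward site pairs with the reverse site to give a product ending at position 149: sizes 141, 128 bp.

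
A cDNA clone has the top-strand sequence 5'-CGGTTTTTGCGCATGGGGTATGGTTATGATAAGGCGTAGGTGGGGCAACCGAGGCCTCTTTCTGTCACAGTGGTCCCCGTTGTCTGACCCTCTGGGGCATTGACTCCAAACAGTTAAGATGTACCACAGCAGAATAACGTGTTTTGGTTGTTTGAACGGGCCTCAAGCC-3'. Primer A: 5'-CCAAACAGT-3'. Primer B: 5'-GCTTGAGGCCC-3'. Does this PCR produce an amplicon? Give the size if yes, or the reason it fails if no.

Yes — a 63 bp product.

Primer A (CCAAACAGT) matches the top strand at positions 106–114; it acts as a forward primer.
Primer B's reverse complement is GGGCCTCAAGC, matching the top strand at positions 158–168; it acts as a reverse primer.
The 3' ends face each other across positions 106–168, giving a 63 bp product.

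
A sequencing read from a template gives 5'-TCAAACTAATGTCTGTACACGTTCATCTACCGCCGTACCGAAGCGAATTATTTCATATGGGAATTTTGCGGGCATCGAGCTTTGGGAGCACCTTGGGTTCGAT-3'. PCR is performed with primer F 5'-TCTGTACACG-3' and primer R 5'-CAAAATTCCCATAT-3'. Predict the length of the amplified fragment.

The forward primer matches the template at positions 12–21.
The reverse primer's reverse complement is ATATGGGAATTTTG, which matches the template at positions 55–68.
Product length = (reverse-primer end) − (forward-primer start) + 1 = 68 − 12 + 1 = 57 bp.

57 bp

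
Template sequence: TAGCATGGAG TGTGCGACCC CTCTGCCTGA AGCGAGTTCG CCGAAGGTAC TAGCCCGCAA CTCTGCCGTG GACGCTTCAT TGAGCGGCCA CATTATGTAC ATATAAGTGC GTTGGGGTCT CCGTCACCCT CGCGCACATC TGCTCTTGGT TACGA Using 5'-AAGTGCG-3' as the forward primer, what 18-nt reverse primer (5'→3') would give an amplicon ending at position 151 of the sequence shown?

The forward primer binds at positions 105–111; the product's 3' end on the top strand is position 151.
The reverse primer anneals to the top strand over positions 134–151, i.e. to GCACATCTGCTCTTGGTT.
Its sequence written 5'→3' is the reverse complement: AACCAAGAGCAGATGTGC.

5'-AACCAAGAGCAGATGTGC-3'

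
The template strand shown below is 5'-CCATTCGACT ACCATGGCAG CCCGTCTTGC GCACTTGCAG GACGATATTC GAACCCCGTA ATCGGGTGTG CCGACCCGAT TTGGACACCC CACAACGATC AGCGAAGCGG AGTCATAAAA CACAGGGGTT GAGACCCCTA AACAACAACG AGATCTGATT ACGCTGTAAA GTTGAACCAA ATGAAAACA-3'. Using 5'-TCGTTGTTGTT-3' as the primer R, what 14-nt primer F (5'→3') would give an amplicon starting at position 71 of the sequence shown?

The reverse primer's reverse complement AACAACAACGA matches the template at positions 141–151; the product starts at position 71.
The forward primer is identical to the top strand over positions 71–84: CCGACCCGATTTGG.

5'-CCGACCCGATTTGG-3'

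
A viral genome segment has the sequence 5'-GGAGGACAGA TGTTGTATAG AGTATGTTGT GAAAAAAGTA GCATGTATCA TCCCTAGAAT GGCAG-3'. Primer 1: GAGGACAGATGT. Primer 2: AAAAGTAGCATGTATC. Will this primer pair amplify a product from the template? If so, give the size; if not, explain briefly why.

Primer 1 (GAGGACAGATGT) matches the top strand at positions 2–13 (3' end points downstream).
Primer 2 (AAAAGTAGCATGTATC) also matches the top strand directly, at positions 34–49 — its reverse complement GATACATGCTACTTTT is not present.
Both primers anneal to the bottom strand with 3' ends pointing the same way, so neither can prime synthesis back toward the other.

No product — both primers anneal to the same strand and extend in the same direction.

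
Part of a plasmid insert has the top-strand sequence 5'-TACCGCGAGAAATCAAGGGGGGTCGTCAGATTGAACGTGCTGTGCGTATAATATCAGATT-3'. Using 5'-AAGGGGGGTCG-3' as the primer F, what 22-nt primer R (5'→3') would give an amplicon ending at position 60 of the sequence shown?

5'-AATCTGATATTATACGCACAGC-3'

The forward primer binds at positions 15–25; the product's 3' end on the top strand is position 60.
The reverse primer anneals to the top strand over positions 39–60, i.e. to GCTGTGCGTATAATATCAGATT.
Its sequence written 5'→3' is the reverse complement: AATCTGATATTATACGCACAGC.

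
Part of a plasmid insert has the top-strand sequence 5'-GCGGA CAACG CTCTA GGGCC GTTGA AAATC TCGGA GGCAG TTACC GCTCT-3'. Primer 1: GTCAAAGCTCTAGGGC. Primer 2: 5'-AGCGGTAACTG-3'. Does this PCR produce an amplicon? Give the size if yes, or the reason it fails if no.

No product — primer 1 has no binding site in the template.

Primer 1 (GTCAAAGCTCTAGGGC) does not match the top strand, and its reverse complement GCCCTAGAGCTTTGAC does not match either.
With no annealing site for primer 1, no amplification occurs.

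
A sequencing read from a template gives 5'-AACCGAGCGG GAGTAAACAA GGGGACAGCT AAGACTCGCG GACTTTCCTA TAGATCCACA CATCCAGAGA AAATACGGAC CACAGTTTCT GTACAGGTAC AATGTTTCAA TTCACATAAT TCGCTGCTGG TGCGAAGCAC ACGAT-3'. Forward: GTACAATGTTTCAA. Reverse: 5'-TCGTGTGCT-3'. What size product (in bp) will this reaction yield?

Scanning the template, GTACAATGTTTCAA occurs at positions 97–110; this primer anneals to the bottom strand there with its 3' end pointing downstream.
Reverse complement of the reverse primer: AGCACACGA. This occurs on the top strand at positions 136–144.
The product runs from position 97 to position 144, so its length is 144 − 97 + 1 = 48 bp.

48 bp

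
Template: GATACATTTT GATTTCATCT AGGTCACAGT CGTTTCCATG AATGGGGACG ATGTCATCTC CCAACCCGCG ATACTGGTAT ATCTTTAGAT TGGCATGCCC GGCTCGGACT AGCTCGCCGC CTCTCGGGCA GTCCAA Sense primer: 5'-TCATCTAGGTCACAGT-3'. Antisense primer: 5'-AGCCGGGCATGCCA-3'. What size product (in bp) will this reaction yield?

90 bp

Forward primer TCATCTAGGTCACAGT is found on the top strand at positions 15–30.
Reverse complement of the reverse primer: TGGCATGCCCGGCT. This occurs on the top strand at positions 91–104.
Product length = (reverse-primer end) − (forward-primer start) + 1 = 104 − 15 + 1 = 90 bp.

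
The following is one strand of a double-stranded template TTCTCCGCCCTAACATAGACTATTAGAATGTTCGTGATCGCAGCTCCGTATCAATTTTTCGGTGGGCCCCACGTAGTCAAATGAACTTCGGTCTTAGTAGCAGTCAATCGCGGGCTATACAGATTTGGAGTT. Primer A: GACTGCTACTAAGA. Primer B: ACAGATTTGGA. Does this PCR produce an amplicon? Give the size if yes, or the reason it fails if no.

Primer A (GACTGCTACTAAGA) has reverse complement TCTTAGTAGCAGTC, which matches the top strand at positions 92–105; primer A anneals to the top strand there with its 3' end pointing upstream toward position 92.
Primer B (ACAGATTTGGA) matches the top strand directly at positions 119–129; it anneals to the bottom strand with its 3' end pointing downstream toward position 129.
The 3' ends diverge (primer A extends toward position 1, primer B toward position 132), so the primers never converge on a shared product.

No product — the primers' 3' ends point away from each other.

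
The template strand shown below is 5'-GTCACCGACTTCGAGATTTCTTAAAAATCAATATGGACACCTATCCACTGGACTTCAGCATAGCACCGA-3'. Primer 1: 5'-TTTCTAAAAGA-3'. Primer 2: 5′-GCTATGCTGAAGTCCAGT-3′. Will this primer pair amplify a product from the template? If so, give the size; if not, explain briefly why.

No product — primer 1 has no binding site in the template.

Primer 1 (TTTCTAAAAGA) does not match the top strand, and its reverse complement TCTTTTAGAAA does not match either.
With no annealing site for primer 1, no amplification occurs.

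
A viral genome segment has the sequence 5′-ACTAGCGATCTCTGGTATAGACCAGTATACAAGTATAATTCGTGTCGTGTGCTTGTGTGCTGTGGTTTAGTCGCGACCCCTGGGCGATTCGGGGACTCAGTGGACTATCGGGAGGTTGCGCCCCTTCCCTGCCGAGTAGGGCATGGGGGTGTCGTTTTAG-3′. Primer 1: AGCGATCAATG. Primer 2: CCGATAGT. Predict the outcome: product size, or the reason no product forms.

Primer 1 (AGCGATCAATG) does not match the top strand, and its reverse complement CATTGATCGCT does not match either.
With no annealing site for primer 1, no amplification occurs.

No product — primer 1 has no binding site in the template.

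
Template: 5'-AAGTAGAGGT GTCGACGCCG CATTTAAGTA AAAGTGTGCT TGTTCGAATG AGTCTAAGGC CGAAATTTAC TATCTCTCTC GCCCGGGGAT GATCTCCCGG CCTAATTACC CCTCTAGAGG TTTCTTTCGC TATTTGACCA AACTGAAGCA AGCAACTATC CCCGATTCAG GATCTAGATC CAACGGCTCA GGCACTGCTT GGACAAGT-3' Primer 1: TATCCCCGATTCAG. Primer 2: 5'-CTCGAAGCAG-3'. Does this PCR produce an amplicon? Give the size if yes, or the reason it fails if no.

No product — primer 2 has no binding site in the template.

Primer 2 (CTCGAAGCAG) does not match the top strand, and its reverse complement CTGCTTCGAG does not match either.
With no annealing site for primer 2, no amplification occurs.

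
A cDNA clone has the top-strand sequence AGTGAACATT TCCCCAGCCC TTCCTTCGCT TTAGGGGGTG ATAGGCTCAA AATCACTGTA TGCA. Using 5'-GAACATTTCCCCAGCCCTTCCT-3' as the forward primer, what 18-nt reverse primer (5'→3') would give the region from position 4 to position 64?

5'-TGCATACAGTGATTTTGA-3'

The product's 3' end on the top strand is position 64.
The reverse primer anneals to the top strand over positions 47–64, i.e. to TCAAAATCACTGTATGCA.
Its sequence written 5'→3' is the reverse complement: TGCATACAGTGATTTTGA.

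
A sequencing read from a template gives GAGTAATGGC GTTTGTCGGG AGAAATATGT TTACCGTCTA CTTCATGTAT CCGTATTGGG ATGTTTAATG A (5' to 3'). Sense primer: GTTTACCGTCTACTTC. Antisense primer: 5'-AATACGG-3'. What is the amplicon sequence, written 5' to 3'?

Scanning the template, GTTTACCGTCTACTTC occurs at positions 29–44; this primer anneals to the bottom strand there with its 3' end pointing downstream.
Taking the reverse complement of AATACGG gives CCGTATT, found at positions 51–57 on the template; the primer anneals here to the top strand with its 3' end pointing upstream.
The product is the template from position 29 through 57 (29 bp).

5'-GTTTACCGTCTACTTCATGTATCCGTATT-3'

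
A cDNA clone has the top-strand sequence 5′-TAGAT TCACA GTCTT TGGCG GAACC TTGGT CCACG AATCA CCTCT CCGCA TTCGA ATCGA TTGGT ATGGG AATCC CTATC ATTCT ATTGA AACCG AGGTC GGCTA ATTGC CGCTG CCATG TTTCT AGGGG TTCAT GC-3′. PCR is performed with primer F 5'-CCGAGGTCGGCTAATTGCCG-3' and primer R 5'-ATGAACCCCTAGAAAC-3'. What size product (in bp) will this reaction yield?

Forward primer CCGAGGTCGGCTAATTGCCG is found on the top strand at positions 93–112.
The reverse primer's reverse complement is GTTTCTAGGGGTTCAT, which matches the template at positions 120–135.
The product runs from position 93 to position 135, so its length is 135 − 93 + 1 = 43 bp.

43 bp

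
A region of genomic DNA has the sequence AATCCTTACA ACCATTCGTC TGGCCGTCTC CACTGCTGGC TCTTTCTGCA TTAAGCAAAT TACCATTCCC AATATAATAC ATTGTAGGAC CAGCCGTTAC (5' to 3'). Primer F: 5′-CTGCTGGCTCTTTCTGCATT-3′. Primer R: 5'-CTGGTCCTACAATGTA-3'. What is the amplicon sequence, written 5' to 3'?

Forward primer CTGCTGGCTCTTTCTGCATT is found on the top strand at positions 33–52.
Taking the reverse complement of CTGGTCCTACAATGTA gives TACATTGTAGGACCAG, found at positions 78–93 on the template; the primer anneals here to the top strand with its 3' end pointing upstream.
The product is the template from position 33 through 93 (61 bp).

5'-CTGCTGGCTCTTTCTGCATTAAGCAAATTACCATTCCCAATATAATACATTGTAGGACCAG-3'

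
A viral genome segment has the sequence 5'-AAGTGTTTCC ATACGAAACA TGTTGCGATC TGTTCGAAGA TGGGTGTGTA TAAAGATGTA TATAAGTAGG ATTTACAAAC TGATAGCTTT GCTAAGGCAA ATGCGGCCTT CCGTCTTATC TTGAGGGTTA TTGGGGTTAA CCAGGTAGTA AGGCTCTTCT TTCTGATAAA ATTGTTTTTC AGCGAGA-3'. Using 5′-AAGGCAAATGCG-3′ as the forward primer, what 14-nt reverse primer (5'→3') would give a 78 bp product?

5'-TTTTATCAGAAAGA-3'

The forward primer binds at positions 94–105, so a 78 bp product ends at position 94 + 78 − 1 = 171.
The reverse primer anneals to the top strand over positions 158–171, i.e. to TCTTTCTGATAAAA.
Its sequence written 5'→3' is the reverse complement: TTTTATCAGAAAGA.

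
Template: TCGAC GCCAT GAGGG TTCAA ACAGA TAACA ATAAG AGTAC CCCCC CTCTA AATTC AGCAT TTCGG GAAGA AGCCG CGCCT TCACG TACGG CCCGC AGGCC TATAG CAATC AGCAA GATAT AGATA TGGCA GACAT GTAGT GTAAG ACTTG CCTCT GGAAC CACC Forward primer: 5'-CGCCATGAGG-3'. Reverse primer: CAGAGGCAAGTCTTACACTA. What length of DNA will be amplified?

152 bp

The forward primer matches the template at positions 5–14.
The reverse primer's reverse complement is TAGTGTAAGACTTGCCTCTG, which matches the template at positions 137–156.
The product runs from position 5 to position 156, so its length is 156 − 5 + 1 = 152 bp.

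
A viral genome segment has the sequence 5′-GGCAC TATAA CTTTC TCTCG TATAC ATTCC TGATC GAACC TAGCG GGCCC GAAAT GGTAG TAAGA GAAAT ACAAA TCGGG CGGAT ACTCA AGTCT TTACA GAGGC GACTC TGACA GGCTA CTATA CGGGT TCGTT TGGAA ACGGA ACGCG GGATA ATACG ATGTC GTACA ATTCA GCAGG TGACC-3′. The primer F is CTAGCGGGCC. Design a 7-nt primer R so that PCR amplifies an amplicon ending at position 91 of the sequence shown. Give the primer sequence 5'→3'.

The forward primer binds at positions 40–49; the product's 3' end on the top strand is position 91.
The reverse primer anneals to the top strand over positions 85–91, i.e. to TACTCAA.
Its sequence written 5'→3' is the reverse complement: TTGAGTA.

5'-TTGAGTA-3'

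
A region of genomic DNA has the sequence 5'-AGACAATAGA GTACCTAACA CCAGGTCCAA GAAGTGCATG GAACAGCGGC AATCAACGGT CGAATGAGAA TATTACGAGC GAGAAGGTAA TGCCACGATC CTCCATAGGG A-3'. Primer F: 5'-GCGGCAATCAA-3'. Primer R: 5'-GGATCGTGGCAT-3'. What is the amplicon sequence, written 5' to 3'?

5'-GCGGCAATCAACGGTCGAATGAGAATATTACGAGCGAGAAGGTAATGCCACGATCC-3'

The forward primer matches the template at positions 46–56.
The reverse primer's reverse complement is ATGCCACGATCC, which matches the template at positions 90–101.
The product is the template from position 46 through 101 (56 bp).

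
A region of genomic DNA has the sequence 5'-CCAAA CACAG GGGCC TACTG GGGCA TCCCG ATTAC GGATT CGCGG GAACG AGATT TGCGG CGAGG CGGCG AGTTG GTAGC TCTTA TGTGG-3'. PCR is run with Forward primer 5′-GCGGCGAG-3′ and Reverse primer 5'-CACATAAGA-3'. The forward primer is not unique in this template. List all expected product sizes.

The forward primer GCGGCGAG matches the top strand at positions 57–64, 65–72.
The reverse primer's reverse complement is TCTTATGTG, matching at positions 81–89.
Each forward site pairs with the reverse site to give a product ending at position 89: sizes 33, 25 bp.

33 bp, 25 bp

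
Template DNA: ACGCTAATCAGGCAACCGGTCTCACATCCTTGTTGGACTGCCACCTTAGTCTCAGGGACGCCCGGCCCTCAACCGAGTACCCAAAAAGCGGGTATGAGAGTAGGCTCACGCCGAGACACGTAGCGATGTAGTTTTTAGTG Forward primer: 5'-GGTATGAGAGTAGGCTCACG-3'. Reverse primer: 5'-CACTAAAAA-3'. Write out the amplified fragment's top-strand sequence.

5'-GGTATGAGAGTAGGCTCACGCCGAGACACGTAGCGATGTAGTTTTTAGTG-3'

Forward primer GGTATGAGAGTAGGCTCACG is found on the top strand at positions 91–110.
Taking the reverse complement of CACTAAAAA gives TTTTTAGTG, found at positions 132–140 on the template; the primer anneals here to the top strand with its 3' end pointing upstream.
The product is the template from position 91 through 140 (50 bp).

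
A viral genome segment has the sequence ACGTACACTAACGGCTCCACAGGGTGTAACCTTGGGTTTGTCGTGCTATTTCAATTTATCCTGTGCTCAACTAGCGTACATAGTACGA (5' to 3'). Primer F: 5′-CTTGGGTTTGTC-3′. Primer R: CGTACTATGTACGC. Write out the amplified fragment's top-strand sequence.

Scanning the template, CTTGGGTTTGTC occurs at positions 31–42; this primer anneals to the bottom strand there with its 3' end pointing downstream.
Reverse complement of the reverse primer: GCGTACATAGTACG. This occurs on the top strand at positions 74–87.
The product is the template from position 31 through 87 (57 bp).

5'-CTTGGGTTTGTCGTGCTATTTCAATTTATCCTGTGCTCAACTAGCGTACATAGTACG-3'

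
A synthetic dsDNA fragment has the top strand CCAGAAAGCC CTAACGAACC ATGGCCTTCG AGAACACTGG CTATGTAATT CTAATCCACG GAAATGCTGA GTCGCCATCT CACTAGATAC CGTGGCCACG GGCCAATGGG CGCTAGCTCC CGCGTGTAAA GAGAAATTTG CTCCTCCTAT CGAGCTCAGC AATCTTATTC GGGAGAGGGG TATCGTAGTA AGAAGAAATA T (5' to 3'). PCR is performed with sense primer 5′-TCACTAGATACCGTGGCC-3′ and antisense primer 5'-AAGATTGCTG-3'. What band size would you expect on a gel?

The forward primer matches the template at positions 80–97.
Reverse complement of the reverse primer: CAGCAATCTT. This occurs on the top strand at positions 157–166.
The product runs from position 80 to position 166, so its length is 166 − 80 + 1 = 87 bp.

87 bp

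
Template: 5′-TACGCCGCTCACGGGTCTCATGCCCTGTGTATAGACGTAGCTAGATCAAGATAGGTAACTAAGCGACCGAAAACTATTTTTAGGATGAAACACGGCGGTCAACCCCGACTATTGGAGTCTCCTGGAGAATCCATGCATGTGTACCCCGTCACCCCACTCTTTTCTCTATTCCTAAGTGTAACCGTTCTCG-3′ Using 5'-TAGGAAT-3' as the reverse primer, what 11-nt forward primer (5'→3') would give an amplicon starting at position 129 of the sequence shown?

5'-ATCCATGCATG-3'

The reverse primer's reverse complement ATTCCTA matches the template at positions 168–174; the product starts at position 129.
The forward primer is identical to the top strand over positions 129–139: ATCCATGCATG.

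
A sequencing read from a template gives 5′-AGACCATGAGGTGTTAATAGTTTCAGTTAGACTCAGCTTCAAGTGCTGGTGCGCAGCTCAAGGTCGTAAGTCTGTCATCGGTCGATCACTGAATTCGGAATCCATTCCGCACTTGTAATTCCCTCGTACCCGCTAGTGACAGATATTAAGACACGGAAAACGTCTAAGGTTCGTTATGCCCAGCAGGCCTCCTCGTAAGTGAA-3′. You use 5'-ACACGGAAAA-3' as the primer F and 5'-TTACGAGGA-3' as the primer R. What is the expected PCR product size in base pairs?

The forward primer matches the template at positions 151–160.
Taking the reverse complement of TTACGAGGA gives TCCTCGTAA, found at positions 190–198 on the template; the primer anneals here to the top strand with its 3' end pointing upstream.
Amplicon spans positions 151–198: 48 bp.

48 bp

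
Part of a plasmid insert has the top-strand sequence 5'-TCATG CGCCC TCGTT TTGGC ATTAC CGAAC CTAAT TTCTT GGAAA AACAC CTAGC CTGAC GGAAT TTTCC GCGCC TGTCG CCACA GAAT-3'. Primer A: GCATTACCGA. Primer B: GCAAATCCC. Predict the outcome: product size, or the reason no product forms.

Primer B (GCAAATCCC) does not match the top strand, and its reverse complement GGGATTTGC does not match either.
With no annealing site for primer B, no amplification occurs.

No product — primer B has no binding site in the template.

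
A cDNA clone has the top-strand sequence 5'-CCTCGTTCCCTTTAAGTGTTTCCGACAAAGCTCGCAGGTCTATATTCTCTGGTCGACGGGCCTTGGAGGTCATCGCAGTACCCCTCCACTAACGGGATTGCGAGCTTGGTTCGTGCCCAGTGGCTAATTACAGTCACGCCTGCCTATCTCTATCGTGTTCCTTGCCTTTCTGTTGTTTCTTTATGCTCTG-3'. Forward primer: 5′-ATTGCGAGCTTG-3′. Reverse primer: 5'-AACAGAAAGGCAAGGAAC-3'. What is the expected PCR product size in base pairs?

The forward primer matches the template at positions 97–108.
The reverse primer's reverse complement is GTTCCTTGCCTTTCTGTT, which matches the template at positions 157–174.
Product length = (reverse-primer end) − (forward-primer start) + 1 = 174 − 97 + 1 = 78 bp.

78 bp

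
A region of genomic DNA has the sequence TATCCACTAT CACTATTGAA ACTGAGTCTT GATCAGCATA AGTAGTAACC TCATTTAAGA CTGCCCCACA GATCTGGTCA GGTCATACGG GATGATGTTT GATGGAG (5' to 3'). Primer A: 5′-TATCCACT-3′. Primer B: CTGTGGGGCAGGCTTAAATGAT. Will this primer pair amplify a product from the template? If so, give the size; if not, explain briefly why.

Primer B (CTGTGGGGCAGGCTTAAATGAT) does not match the top strand, and its reverse complement ATCATTTAAGCCTGCCCCACAG does not match either.
With no annealing site for primer B, no amplification occurs.

No product — primer B has no binding site in the template.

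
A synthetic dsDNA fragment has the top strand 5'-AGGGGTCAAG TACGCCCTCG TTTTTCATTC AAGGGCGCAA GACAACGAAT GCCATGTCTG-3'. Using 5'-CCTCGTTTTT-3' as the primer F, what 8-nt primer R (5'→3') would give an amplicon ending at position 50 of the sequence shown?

The forward primer binds at positions 16–25; the product's 3' end on the top strand is position 50.
The reverse primer anneals to the top strand over positions 43–50, i.e. to CAACGAAT.
Its sequence written 5'→3' is the reverse complement: ATTCGTTG.

5'-ATTCGTTG-3'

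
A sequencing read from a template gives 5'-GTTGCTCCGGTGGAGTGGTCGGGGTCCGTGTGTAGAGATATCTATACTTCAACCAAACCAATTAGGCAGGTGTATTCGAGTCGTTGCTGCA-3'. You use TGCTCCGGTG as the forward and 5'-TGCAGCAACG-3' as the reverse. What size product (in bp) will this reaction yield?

89 bp

The forward primer matches the template at positions 3–12.
Reverse complement of the reverse primer: CGTTGCTGCA. This occurs on the top strand at positions 82–91.
The product runs from position 3 to position 91, so its length is 91 − 3 + 1 = 89 bp.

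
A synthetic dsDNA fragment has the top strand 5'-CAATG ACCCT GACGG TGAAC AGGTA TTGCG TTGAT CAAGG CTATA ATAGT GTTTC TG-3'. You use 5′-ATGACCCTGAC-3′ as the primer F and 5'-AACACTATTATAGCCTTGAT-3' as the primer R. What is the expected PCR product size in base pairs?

51 bp

Forward primer ATGACCCTGAC is found on the top strand at positions 3–13.
Reverse complement of the reverse primer: ATCAAGGCTATAATAGTGTT. This occurs on the top strand at positions 34–53.
Amplicon spans positions 3–53: 51 bp.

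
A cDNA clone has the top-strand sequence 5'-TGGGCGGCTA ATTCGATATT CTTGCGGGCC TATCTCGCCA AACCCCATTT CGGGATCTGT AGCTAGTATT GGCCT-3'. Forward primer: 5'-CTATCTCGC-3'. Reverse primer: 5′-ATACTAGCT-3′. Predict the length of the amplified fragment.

40 bp

Scanning the template, CTATCTCGC occurs at positions 30–38; this primer anneals to the bottom strand there with its 3' end pointing downstream.
The reverse primer's reverse complement is AGCTAGTAT, which matches the template at positions 61–69.
The product runs from position 30 to position 69, so its length is 69 − 30 + 1 = 40 bp.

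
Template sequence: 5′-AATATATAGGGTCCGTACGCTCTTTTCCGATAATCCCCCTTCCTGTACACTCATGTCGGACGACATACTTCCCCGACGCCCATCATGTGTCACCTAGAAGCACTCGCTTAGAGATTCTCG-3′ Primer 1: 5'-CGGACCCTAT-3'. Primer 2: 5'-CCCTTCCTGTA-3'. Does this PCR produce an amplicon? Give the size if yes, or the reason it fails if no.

Primer 1 (CGGACCCTAT) has reverse complement ATAGGGTCCG, which matches the top strand at positions 6–15; primer 1 anneals to the top strand there with its 3' end pointing upstream toward position 6.
Primer 2 (CCCTTCCTGTA) matches the top strand directly at positions 37–47; it anneals to the bottom strand with its 3' end pointing downstream toward position 47.
The 3' ends diverge (primer 1 extends toward position 1, primer 2 toward position 120), so the primers never converge on a shared product.

No product — the primers' 3' ends point away from each other.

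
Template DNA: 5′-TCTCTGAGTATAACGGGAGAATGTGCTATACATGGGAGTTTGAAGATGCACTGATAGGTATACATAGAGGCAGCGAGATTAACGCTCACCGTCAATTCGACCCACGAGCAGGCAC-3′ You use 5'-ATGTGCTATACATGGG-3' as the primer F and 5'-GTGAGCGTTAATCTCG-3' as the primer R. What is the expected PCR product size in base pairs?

The forward primer matches the template at positions 21–36.
Reverse complement of the reverse primer: CGAGATTAACGCTCAC. This occurs on the top strand at positions 74–89.
Product length = (reverse-primer end) − (forward-primer start) + 1 = 89 − 21 + 1 = 69 bp.

69 bp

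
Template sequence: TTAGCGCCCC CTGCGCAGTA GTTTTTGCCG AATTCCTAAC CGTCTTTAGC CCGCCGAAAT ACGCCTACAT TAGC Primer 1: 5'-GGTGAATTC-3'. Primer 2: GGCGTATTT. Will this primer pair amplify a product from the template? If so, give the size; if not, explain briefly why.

Primer 1 (GGTGAATTC) does not match the top strand, and its reverse complement GAATTCACC does not match either.
With no annealing site for primer 1, no amplification occurs.

No product — primer 1 has no binding site in the template.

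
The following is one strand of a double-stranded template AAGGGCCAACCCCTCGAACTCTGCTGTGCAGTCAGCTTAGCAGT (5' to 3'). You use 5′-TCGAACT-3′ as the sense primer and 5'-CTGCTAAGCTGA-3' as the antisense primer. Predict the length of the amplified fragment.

30 bp

The forward primer matches the template at positions 14–20.
Taking the reverse complement of CTGCTAAGCTGA gives TCAGCTTAGCAG, found at positions 32–43 on the template; the primer anneals here to the top strand with its 3' end pointing upstream.
Amplicon spans positions 14–43: 30 bp.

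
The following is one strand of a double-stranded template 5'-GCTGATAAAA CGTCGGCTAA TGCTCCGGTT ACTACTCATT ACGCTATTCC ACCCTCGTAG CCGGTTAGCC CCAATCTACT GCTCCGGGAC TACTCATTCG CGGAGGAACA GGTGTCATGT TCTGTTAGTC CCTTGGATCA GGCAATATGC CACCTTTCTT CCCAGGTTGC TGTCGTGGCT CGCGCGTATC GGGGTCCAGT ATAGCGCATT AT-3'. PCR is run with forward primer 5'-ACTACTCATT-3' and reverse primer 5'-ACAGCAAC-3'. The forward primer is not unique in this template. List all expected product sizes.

The forward primer ACTACTCATT matches the top strand at positions 31–40, 89–98.
The reverse primer's reverse complement is GTTGCTGT, matching at positions 166–173.
Each forward site pairs with the reverse site to give a product ending at position 173: sizes 143, 85 bp.

143 bp, 85 bp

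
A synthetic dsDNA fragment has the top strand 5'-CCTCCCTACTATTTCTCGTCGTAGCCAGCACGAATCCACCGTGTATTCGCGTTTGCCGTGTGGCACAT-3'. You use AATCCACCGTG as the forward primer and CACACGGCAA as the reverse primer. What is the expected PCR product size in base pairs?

30 bp

Forward primer AATCCACCGTG is found on the top strand at positions 33–43.
Reverse complement of the reverse primer: TTGCCGTGTG. This occurs on the top strand at positions 53–62.
The product runs from position 33 to position 62, so its length is 62 − 33 + 1 = 30 bp.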